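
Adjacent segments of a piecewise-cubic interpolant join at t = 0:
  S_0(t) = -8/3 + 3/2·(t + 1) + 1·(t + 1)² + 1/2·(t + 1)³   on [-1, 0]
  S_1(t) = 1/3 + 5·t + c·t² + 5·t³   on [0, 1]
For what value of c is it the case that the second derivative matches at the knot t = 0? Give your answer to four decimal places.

S_0''(t) = 2 + 3·(t + 1), so S_0''(0) = 5. On the right, S_1''(0) = 2c, so c = 5/2.

2.5000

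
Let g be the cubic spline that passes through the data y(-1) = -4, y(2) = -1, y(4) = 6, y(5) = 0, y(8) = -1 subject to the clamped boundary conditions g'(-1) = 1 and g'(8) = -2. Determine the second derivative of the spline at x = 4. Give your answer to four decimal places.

Write m_i for g''(x_i). With h_i = 3, 2, 1, 3 and divided differences Δ_i = 1, 7/2, -6, -1/3, the continuity of g' gives the tridiagonal system
  3·m_0 + 10·m_1 + 2·m_2 = 6(Δ_1 - Δ_0) = 15
  2·m_1 + 6·m_2 + 1·m_3 = 6(Δ_2 - Δ_1) = -57
  1·m_2 + 8·m_3 + 3·m_4 = 6(Δ_3 - Δ_2) = 34
Clamped end conditions give two more equations: 2h_0·m_0 + h_0·m_1 = 6(Δ_0 - g'(-1)) = 0 and h_3·m_3 + 2h_3·m_4 = 6(g'(8) - Δ_3) = -10.
Forward elimination and back-substitution give m_0 = -463/198, m_1 = 463/99, m_2 = -4901/396, m_3 = 1565/198, m_4 = -2225/396.

-12.3763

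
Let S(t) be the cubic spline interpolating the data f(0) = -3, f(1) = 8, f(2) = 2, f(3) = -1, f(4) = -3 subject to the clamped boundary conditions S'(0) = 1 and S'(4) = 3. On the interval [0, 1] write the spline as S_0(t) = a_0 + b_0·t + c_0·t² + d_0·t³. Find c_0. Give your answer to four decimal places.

Put M_i = S'' at the i-th knot. Here h = (1, 1, 1, 1) and Δ = (11, -6, -3, -2), so the interior equations h_(i-1)·M_(i-1) + 2(h_(i-1)+h_i)·M_i + h_i·M_(i+1) = 6(Δ_i − Δ_(i-1)) read
  1·M_0 + 4·M_1 + 1·M_2 = 6(Δ_1 - Δ_0) = -102
  1·M_1 + 4·M_2 + 1·M_3 = 6(Δ_2 - Δ_1) = 18
  1·M_2 + 4·M_3 + 1·M_4 = 6(Δ_3 - Δ_2) = 6
Clamped end conditions give two more equations: 2h_0·M_0 + h_0·M_1 = 6(Δ_0 - S'(0)) = 60 and h_3·M_3 + 2h_3·M_4 = 6(S'(4) - Δ_3) = 30.
Solving: M_0 = 359/7, M_1 = -298/7, M_2 = 17, M_3 = -52/7, M_4 = 131/7.
On [0, 1], with S_0(t) = a_0 + b_0·t + c_0·t² + d_0·t³: c_0 = M_0/2 = 359/14, d_0 = (M_1 - M_0)/(6h_0) = -219/14, b_0 = Δ_0 - h_0(2M_0 + M_1)/6 = 1.

25.6429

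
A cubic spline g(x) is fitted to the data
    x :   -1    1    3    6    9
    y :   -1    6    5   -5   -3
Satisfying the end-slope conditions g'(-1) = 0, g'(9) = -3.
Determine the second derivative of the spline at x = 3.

-2

Write M_i for g''(x_i). With h_i = 2, 2, 3, 3 and divided differences Δ_i = 7/2, -1/2, -10/3, 2/3, the continuity of g' gives the tridiagonal system
  2·M_0 + 8·M_1 + 2·M_2 = 6(Δ_1 - Δ_0) = -24
  2·M_1 + 10·M_2 + 3·M_3 = 6(Δ_2 - Δ_1) = -17
  3·M_2 + 12·M_3 + 3·M_4 = 6(Δ_3 - Δ_2) = 24
Clamped end conditions give two more equations: 2h_0·M_0 + h_0·M_1 = 6(Δ_0 - g'(-1)) = 21 and h_3·M_3 + 2h_3·M_4 = 6(g'(9) - Δ_3) = -22.
Solving: M_0 = 52/7, M_1 = -61/14, M_2 = -2, M_3 = 82/21, M_4 = -118/21.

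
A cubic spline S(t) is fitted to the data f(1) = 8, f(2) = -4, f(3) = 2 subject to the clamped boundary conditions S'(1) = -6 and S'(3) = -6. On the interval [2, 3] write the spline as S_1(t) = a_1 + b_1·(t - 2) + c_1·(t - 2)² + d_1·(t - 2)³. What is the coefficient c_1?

With M_i denoting the second derivative at x_i, h_i = 1, 1, and Δ_i = (y_(i+1) − y_i)/h_i = -12, 6:
  1·M_0 + 4·M_1 + 1·M_2 = 6(Δ_1 - Δ_0) = 108
Clamped end conditions give two more equations: 2h_0·M_0 + h_0·M_1 = 6(Δ_0 - S'(1)) = -36 and h_1·M_1 + 2h_1·M_2 = 6(S'(3) - Δ_1) = -72.
Solving the tridiagonal system: M_0 = -45, M_1 = 54, M_2 = -63.
On [2, 3], with S_1(t) = a_1 + b_1·(t - 2) + c_1·(t - 2)² + d_1·(t - 2)³: c_1 = M_1/2 = 27, d_1 = (M_2 - M_1)/(6h_1) = -39/2, b_1 = Δ_1 - h_1(2M_1 + M_2)/6 = -3/2.

27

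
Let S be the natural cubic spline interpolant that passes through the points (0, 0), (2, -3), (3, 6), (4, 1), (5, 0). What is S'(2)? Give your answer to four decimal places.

8.6163

With m_i denoting the second derivative at x_i, h_i = 2, 1, 1, 1, and Δ_i = (y_(i+1) − y_i)/h_i = -3/2, 9, -5, -1:
  2·m_0 + 6·m_1 + 1·m_2 = 6(Δ_1 - Δ_0) = 63
  1·m_1 + 4·m_2 + 1·m_3 = 6(Δ_2 - Δ_1) = -84
  1·m_2 + 4·m_3 + 1·m_4 = 6(Δ_3 - Δ_2) = 24
Natural end conditions: m_0 = m_4 = 0.
Hence m_0 = 0, m_1 = 1305/86, m_2 = -1206/43, m_3 = 1119/86, m_4 = 0.
On [2, 3], S'(x) = b_1 + 2c_1·(x - 2) + 3d_1·(x - 2)² with b_1 = Δ_1 - h_1(2m_1 + m_2)/6 = 741/86, c_1 = m_1/2 = 1305/172, d_1 = (m_2 - m_1)/(6h_1) = -1239/172. So S'(2) = 741/86.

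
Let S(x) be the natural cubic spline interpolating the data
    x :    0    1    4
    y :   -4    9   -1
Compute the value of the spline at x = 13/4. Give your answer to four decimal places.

5.8066

With M_i denoting the second derivative at x_i, h_i = 1, 3, and Δ_i = (y_(i+1) − y_i)/h_i = 13, -10/3:
  1·M_0 + 8·M_1 + 3·M_2 = 6(Δ_1 - Δ_0) = -98
Natural end conditions: M_0 = M_2 = 0.
Forward elimination and back-substitution give M_0 = 0, M_1 = -49/4, M_2 = 0.
On [1, 4], S(x) = 9 + 107/12·(x - 1) - 49/8·(x - 1)² + 49/72·(x - 1)³.
With (x - 1) = 9/4: S(13/4) = 2973/512.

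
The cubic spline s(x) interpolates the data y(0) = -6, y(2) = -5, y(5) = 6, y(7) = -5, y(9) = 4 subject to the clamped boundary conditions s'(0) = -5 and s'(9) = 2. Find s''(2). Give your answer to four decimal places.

3.2486

Let m_i = s''(x_i). Step sizes h_i = 2, 3, 2, 2; slopes of the chords Δ_i = (y_(i+1) - y_i)/h_i = 1/2, 11/3, -11/2, 9/2.
  2·m_0 + 10·m_1 + 3·m_2 = 6(Δ_1 - Δ_0) = 19
  3·m_1 + 10·m_2 + 2·m_3 = 6(Δ_2 - Δ_1) = -55
  2·m_2 + 8·m_3 + 2·m_4 = 6(Δ_3 - Δ_2) = 60
Clamped end conditions give two more equations: 2h_0·m_0 + h_0·m_1 = 6(Δ_0 - s'(0)) = 33 and h_3·m_3 + 2h_3·m_4 = 6(s'(9) - Δ_3) = -15.
Solving: m_0 = 4691/708, m_1 = 575/177, m_2 = -3155/354, m_3 = 4315/354, m_4 = -3485/354.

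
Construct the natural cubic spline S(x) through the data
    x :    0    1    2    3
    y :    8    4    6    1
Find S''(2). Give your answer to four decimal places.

Let σ_i = S''(x_i). Step sizes h_i = 1, 1, 1; slopes of the chords Δ_i = (y_(i+1) - y_i)/h_i = -4, 2, -5.
  1·σ_0 + 4·σ_1 + 1·σ_2 = 6(Δ_1 - Δ_0) = 36
  1·σ_1 + 4·σ_2 + 1·σ_3 = 6(Δ_2 - Δ_1) = -42
Natural end conditions: σ_0 = σ_3 = 0.
Solving: σ_0 = 0, σ_1 = 62/5, σ_2 = -68/5, σ_3 = 0.

-13.6000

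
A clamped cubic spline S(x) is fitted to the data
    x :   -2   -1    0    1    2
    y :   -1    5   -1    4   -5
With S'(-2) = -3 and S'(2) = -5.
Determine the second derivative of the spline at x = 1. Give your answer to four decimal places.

-37.5714

Write σ_i for S''(x_i). With h_i = 1, 1, 1, 1 and divided differences Δ_i = 6, -6, 5, -9, the continuity of S' gives the tridiagonal system
  1·σ_0 + 4·σ_1 + 1·σ_2 = 6(Δ_1 - Δ_0) = -72
  1·σ_1 + 4·σ_2 + 1·σ_3 = 6(Δ_2 - Δ_1) = 66
  1·σ_2 + 4·σ_3 + 1·σ_4 = 6(Δ_3 - Δ_2) = -84
Clamped end conditions give two more equations: 2h_0·σ_0 + h_0·σ_1 = 6(Δ_0 - S'(-2)) = 54 and h_3·σ_3 + 2h_3·σ_4 = 6(S'(2) - Δ_3) = 24.
Solving: σ_0 = 647/14, σ_1 = -269/7, σ_2 = 71/2, σ_3 = -263/7, σ_4 = 431/14.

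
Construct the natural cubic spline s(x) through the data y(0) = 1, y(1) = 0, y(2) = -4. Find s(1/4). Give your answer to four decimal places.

Put m_i = s'' at the i-th knot. Here h = (1, 1) and Δ = (-1, -4), so the interior equations h_(i-1)·m_(i-1) + 2(h_(i-1)+h_i)·m_i + h_i·m_(i+1) = 6(Δ_i − Δ_(i-1)) read
  1·m_0 + 4·m_1 + 1·m_2 = 6(Δ_1 - Δ_0) = -18
Natural end conditions: m_0 = m_2 = 0.
Hence m_0 = 0, m_1 = -9/2, m_2 = 0.
On [0, 1], s(x) = 1 - 1/4·x + 0·x² - 3/4·x³.
With x = 1/4: s(1/4) = 237/256.

0.9258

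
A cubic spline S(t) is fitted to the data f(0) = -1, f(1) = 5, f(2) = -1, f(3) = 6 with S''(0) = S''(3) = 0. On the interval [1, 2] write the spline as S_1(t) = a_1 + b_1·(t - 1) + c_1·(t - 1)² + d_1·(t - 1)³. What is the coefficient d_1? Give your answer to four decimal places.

Write m_i for S''(x_i). With h_i = 1, 1, 1 and divided differences Δ_i = 6, -6, 7, the continuity of S' gives the tridiagonal system
  1·m_0 + 4·m_1 + 1·m_2 = 6(Δ_1 - Δ_0) = -72
  1·m_1 + 4·m_2 + 1·m_3 = 6(Δ_2 - Δ_1) = 78
Natural end conditions: m_0 = m_3 = 0.
Solving the tridiagonal system: m_0 = 0, m_1 = -122/5, m_2 = 128/5, m_3 = 0.
On [1, 2], with S_1(t) = a_1 + b_1·(t - 1) + c_1·(t - 1)² + d_1·(t - 1)³: c_1 = m_1/2 = -61/5, d_1 = (m_2 - m_1)/(6h_1) = 25/3, b_1 = Δ_1 - h_1(2m_1 + m_2)/6 = -32/15.

8.3333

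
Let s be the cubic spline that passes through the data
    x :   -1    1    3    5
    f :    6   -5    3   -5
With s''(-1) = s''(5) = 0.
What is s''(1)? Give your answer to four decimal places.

9.2000

Write m_i for s''(x_i). With h_i = 2, 2, 2 and divided differences Δ_i = -11/2, 4, -4, the continuity of s' gives the tridiagonal system
  2·m_0 + 8·m_1 + 2·m_2 = 6(Δ_1 - Δ_0) = 57
  2·m_1 + 8·m_2 + 2·m_3 = 6(Δ_2 - Δ_1) = -48
Natural end conditions: m_0 = m_3 = 0.
Solving: m_0 = 0, m_1 = 46/5, m_2 = -83/10, m_3 = 0.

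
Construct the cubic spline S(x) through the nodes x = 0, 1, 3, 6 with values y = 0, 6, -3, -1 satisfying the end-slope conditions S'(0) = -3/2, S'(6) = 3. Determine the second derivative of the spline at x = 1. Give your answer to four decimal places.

With σ_i denoting the second derivative at x_i, h_i = 1, 2, 3, and Δ_i = (y_(i+1) − y_i)/h_i = 6, -9/2, 2/3:
  1·σ_0 + 6·σ_1 + 2·σ_2 = 6(Δ_1 - Δ_0) = -63
  2·σ_1 + 10·σ_2 + 3·σ_3 = 6(Δ_2 - Δ_1) = 31
Clamped end conditions give two more equations: 2h_0·σ_0 + h_0·σ_1 = 6(Δ_0 - S'(0)) = 45 and h_2·σ_2 + 2h_2·σ_3 = 6(S'(6) - Δ_2) = 14.
Hence σ_0 = 1799/57, σ_1 = -1033/57, σ_2 = 404/57, σ_3 = -23/19.

-18.1228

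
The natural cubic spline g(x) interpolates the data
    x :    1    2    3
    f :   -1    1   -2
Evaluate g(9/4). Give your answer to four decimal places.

0.6602

Write m_i for g''(x_i). With h_i = 1, 1 and divided differences Δ_i = 2, -3, the continuity of g' gives the tridiagonal system
  1·m_0 + 4·m_1 + 1·m_2 = 6(Δ_1 - Δ_0) = -30
Natural end conditions: m_0 = m_2 = 0.
Forward elimination and back-substitution give m_0 = 0, m_1 = -15/2, m_2 = 0.
On [2, 3], g(x) = 1 - 1/2·(x - 2) - 15/4·(x - 2)² + 5/4·(x - 2)³.
With (x - 2) = 1/4: g(9/4) = 169/256.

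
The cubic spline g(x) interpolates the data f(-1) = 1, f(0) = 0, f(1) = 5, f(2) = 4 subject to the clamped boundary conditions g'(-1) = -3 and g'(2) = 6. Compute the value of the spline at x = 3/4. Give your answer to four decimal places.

Write M_i for g''(x_i). With h_i = 1, 1, 1 and divided differences Δ_i = -1, 5, -1, the continuity of g' gives the tridiagonal system
  1·M_0 + 4·M_1 + 1·M_2 = 6(Δ_1 - Δ_0) = 36
  1·M_1 + 4·M_2 + 1·M_3 = 6(Δ_2 - Δ_1) = -36
Clamped end conditions give two more equations: 2h_0·M_0 + h_0·M_1 = 6(Δ_0 - g'(-1)) = 12 and h_2·M_2 + 2h_2·M_3 = 6(g'(2) - Δ_2) = 42.
Solving the tridiagonal system: M_0 = -6/5, M_1 = 72/5, M_2 = -102/5, M_3 = 156/5.
On [0, 1], g(x) = 0 + 18/5·x + 36/5·x² - 29/5·x³.
With x = 3/4: g(3/4) = 1377/320.

4.3031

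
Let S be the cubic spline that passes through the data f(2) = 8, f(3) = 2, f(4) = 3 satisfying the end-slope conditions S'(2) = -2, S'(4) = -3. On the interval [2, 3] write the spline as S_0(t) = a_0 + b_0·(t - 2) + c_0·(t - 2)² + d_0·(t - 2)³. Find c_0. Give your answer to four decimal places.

-11.5000

Write σ_i for S''(x_i). With h_i = 1, 1 and divided differences Δ_i = -6, 1, the continuity of S' gives the tridiagonal system
  1·σ_0 + 4·σ_1 + 1·σ_2 = 6(Δ_1 - Δ_0) = 42
Clamped end conditions give two more equations: 2h_0·σ_0 + h_0·σ_1 = 6(Δ_0 - S'(2)) = -24 and h_1·σ_1 + 2h_1·σ_2 = 6(S'(4) - Δ_1) = -24.
Solving: σ_0 = -23, σ_1 = 22, σ_2 = -23.
On [2, 3], with S_0(t) = a_0 + b_0·(t - 2) + c_0·(t - 2)² + d_0·(t - 2)³: c_0 = σ_0/2 = -23/2, d_0 = (σ_1 - σ_0)/(6h_0) = 15/2, b_0 = Δ_0 - h_0(2σ_0 + σ_1)/6 = -2.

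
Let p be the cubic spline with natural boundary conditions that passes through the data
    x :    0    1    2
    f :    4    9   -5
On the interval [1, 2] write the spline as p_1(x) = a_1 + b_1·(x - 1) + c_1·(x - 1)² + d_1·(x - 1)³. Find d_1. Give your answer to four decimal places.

4.7500

Write M_i for p''(x_i). With h_i = 1, 1 and divided differences Δ_i = 5, -14, the continuity of p' gives the tridiagonal system
  1·M_0 + 4·M_1 + 1·M_2 = 6(Δ_1 - Δ_0) = -114
Natural end conditions: M_0 = M_2 = 0.
Hence M_0 = 0, M_1 = -57/2, M_2 = 0.
On [1, 2], with p_1(x) = a_1 + b_1·(x - 1) + c_1·(x - 1)² + d_1·(x - 1)³: c_1 = M_1/2 = -57/4, d_1 = (M_2 - M_1)/(6h_1) = 19/4, b_1 = Δ_1 - h_1(2M_1 + M_2)/6 = -9/2.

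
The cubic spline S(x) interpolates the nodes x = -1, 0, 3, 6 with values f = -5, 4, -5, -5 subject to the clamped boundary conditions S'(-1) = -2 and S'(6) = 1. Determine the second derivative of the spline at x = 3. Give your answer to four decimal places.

6.1290

Put m_i = S'' at the i-th knot. Here h = (1, 3, 3) and Δ = (9, -3, 0), so the interior equations h_(i-1)·m_(i-1) + 2(h_(i-1)+h_i)·m_i + h_i·m_(i+1) = 6(Δ_i − Δ_(i-1)) read
  1·m_0 + 8·m_1 + 3·m_2 = 6(Δ_1 - Δ_0) = -72
  3·m_1 + 12·m_2 + 3·m_3 = 6(Δ_2 - Δ_1) = 18
Clamped end conditions give two more equations: 2h_0·m_0 + h_0·m_1 = 6(Δ_0 - S'(-1)) = 66 and h_2·m_2 + 2h_2·m_3 = 6(S'(6) - Δ_2) = 6.
Forward elimination and back-substitution give m_0 = 1278/31, m_1 = -510/31, m_2 = 190/31, m_3 = -64/31.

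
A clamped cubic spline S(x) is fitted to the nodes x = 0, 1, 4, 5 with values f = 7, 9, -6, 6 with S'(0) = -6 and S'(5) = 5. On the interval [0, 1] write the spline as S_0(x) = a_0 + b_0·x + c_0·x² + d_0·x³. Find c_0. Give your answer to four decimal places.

Let M_i = S''(x_i). Step sizes h_i = 1, 3, 1; slopes of the chords Δ_i = (y_(i+1) - y_i)/h_i = 2, -5, 12.
  1·M_0 + 8·M_1 + 3·M_2 = 6(Δ_1 - Δ_0) = -42
  3·M_1 + 8·M_2 + 1·M_3 = 6(Δ_2 - Δ_1) = 102
Clamped end conditions give two more equations: 2h_0·M_0 + h_0·M_1 = 6(Δ_0 - S'(0)) = 48 and h_2·M_2 + 2h_2·M_3 = 6(S'(5) - Δ_2) = -42.
Forward elimination and back-substitution give M_0 = 232/7, M_1 = -128/7, M_2 = 166/7, M_3 = -230/7.
On [0, 1], with S_0(x) = a_0 + b_0·x + c_0·x² + d_0·x³: c_0 = M_0/2 = 116/7, d_0 = (M_1 - M_0)/(6h_0) = -60/7, b_0 = Δ_0 - h_0(2M_0 + M_1)/6 = -6.

16.5714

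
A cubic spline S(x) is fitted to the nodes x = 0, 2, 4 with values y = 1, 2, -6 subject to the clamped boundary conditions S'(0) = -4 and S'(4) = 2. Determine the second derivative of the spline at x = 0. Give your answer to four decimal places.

11.6250

Let M_i = S''(x_i). Step sizes h_i = 2, 2; slopes of the chords Δ_i = (y_(i+1) - y_i)/h_i = 1/2, -4.
  2·M_0 + 8·M_1 + 2·M_2 = 6(Δ_1 - Δ_0) = -27
Clamped end conditions give two more equations: 2h_0·M_0 + h_0·M_1 = 6(Δ_0 - S'(0)) = 27 and h_1·M_1 + 2h_1·M_2 = 6(S'(4) - Δ_1) = 36.
Hence M_0 = 93/8, M_1 = -39/4, M_2 = 111/8.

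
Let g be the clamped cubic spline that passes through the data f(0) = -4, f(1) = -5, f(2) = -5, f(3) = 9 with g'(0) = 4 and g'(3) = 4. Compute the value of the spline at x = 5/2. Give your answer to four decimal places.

Put m_i = g'' at the i-th knot. Here h = (1, 1, 1) and Δ = (-1, 0, 14), so the interior equations h_(i-1)·m_(i-1) + 2(h_(i-1)+h_i)·m_i + h_i·m_(i+1) = 6(Δ_i − Δ_(i-1)) read
  1·m_0 + 4·m_1 + 1·m_2 = 6(Δ_1 - Δ_0) = 6
  1·m_1 + 4·m_2 + 1·m_3 = 6(Δ_2 - Δ_1) = 84
Clamped end conditions give two more equations: 2h_0·m_0 + h_0·m_1 = 6(Δ_0 - g'(0)) = -30 and h_2·m_2 + 2h_2·m_3 = 6(g'(3) - Δ_2) = -60.
Forward elimination and back-substitution give m_0 = -66/5, m_1 = -18/5, m_2 = 168/5, m_3 = -234/5.
On [2, 3], g(x) = -5 + 53/5·(x - 2) + 84/5·(x - 2)² - 67/5·(x - 2)³.
With (x - 2) = 1/2: g(5/2) = 113/40.

2.8250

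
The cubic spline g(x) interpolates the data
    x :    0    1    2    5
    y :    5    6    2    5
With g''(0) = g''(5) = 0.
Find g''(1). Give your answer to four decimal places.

-8.7097

With m_i denoting the second derivative at x_i, h_i = 1, 1, 3, and Δ_i = (y_(i+1) − y_i)/h_i = 1, -4, 1:
  1·m_0 + 4·m_1 + 1·m_2 = 6(Δ_1 - Δ_0) = -30
  1·m_1 + 8·m_2 + 3·m_3 = 6(Δ_2 - Δ_1) = 30
Natural end conditions: m_0 = m_3 = 0.
Solving: m_0 = 0, m_1 = -270/31, m_2 = 150/31, m_3 = 0.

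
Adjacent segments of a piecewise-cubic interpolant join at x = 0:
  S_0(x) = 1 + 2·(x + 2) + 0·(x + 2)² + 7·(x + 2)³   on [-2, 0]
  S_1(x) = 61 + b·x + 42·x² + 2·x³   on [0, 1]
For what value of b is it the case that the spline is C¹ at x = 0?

86

S_0'(x) = 2 + 0·(x + 2) + 21·(x + 2)², so S_0'(0) = 86. On the right, S_1'(0) = b, so b = 86.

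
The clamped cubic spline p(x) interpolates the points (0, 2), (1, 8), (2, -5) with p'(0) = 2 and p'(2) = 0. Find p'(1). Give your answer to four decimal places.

-5.7500

Write M_i for p''(x_i). With h_i = 1, 1 and divided differences Δ_i = 6, -13, the continuity of p' gives the tridiagonal system
  1·M_0 + 4·M_1 + 1·M_2 = 6(Δ_1 - Δ_0) = -114
Clamped end conditions give two more equations: 2h_0·M_0 + h_0·M_1 = 6(Δ_0 - p'(0)) = 24 and h_1·M_1 + 2h_1·M_2 = 6(p'(2) - Δ_1) = 78.
Solving: M_0 = 79/2, M_1 = -55, M_2 = 133/2.
On [1, 2], p'(x) = b_1 + 2c_1·(x - 1) + 3d_1·(x - 1)² with b_1 = Δ_1 - h_1(2M_1 + M_2)/6 = -23/4, c_1 = M_1/2 = -55/2, d_1 = (M_2 - M_1)/(6h_1) = 81/4. So p'(1) = -23/4.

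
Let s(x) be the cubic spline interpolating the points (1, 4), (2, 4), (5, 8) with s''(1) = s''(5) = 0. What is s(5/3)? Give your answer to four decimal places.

3.9383

Put m_i = s'' at the i-th knot. Here h = (1, 3) and Δ = (0, 4/3), so the interior equations h_(i-1)·m_(i-1) + 2(h_(i-1)+h_i)·m_i + h_i·m_(i+1) = 6(Δ_i − Δ_(i-1)) read
  1·m_0 + 8·m_1 + 3·m_2 = 6(Δ_1 - Δ_0) = 8
Natural end conditions: m_0 = m_2 = 0.
Hence m_0 = 0, m_1 = 1, m_2 = 0.
On [1, 2], s(x) = 4 - 1/6·(x - 1) + 0·(x - 1)² + 1/6·(x - 1)³.
With (x - 1) = 2/3: s(5/3) = 319/81.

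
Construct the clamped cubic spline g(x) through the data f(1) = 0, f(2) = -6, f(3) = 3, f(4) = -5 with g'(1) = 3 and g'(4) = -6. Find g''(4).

Put m_i = g'' at the i-th knot. Here h = (1, 1, 1) and Δ = (-6, 9, -8), so the interior equations h_(i-1)·m_(i-1) + 2(h_(i-1)+h_i)·m_i + h_i·m_(i+1) = 6(Δ_i − Δ_(i-1)) read
  1·m_0 + 4·m_1 + 1·m_2 = 6(Δ_1 - Δ_0) = 90
  1·m_1 + 4·m_2 + 1·m_3 = 6(Δ_2 - Δ_1) = -102
Clamped end conditions give two more equations: 2h_0·m_0 + h_0·m_1 = 6(Δ_0 - g'(1)) = -54 and h_2·m_2 + 2h_2·m_3 = 6(g'(4) - Δ_2) = 12.
Hence m_0 = -50, m_1 = 46, m_2 = -44, m_3 = 28.

28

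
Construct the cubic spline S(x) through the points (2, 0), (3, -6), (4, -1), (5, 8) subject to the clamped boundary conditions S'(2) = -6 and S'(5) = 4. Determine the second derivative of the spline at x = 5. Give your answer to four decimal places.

With M_i denoting the second derivative at x_i, h_i = 1, 1, 1, and Δ_i = (y_(i+1) − y_i)/h_i = -6, 5, 9:
  1·M_0 + 4·M_1 + 1·M_2 = 6(Δ_1 - Δ_0) = 66
  1·M_1 + 4·M_2 + 1·M_3 = 6(Δ_2 - Δ_1) = 24
Clamped end conditions give two more equations: 2h_0·M_0 + h_0·M_1 = 6(Δ_0 - S'(2)) = 0 and h_2·M_2 + 2h_2·M_3 = 6(S'(5) - Δ_2) = -30.
Solving the tridiagonal system: M_0 = -128/15, M_1 = 256/15, M_2 = 94/15, M_3 = -272/15.

-18.1333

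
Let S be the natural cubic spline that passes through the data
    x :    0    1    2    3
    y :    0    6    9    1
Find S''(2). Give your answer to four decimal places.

Write M_i for S''(x_i). With h_i = 1, 1, 1 and divided differences Δ_i = 6, 3, -8, the continuity of S' gives the tridiagonal system
  1·M_0 + 4·M_1 + 1·M_2 = 6(Δ_1 - Δ_0) = -18
  1·M_1 + 4·M_2 + 1·M_3 = 6(Δ_2 - Δ_1) = -66
Natural end conditions: M_0 = M_3 = 0.
Hence M_0 = 0, M_1 = -2/5, M_2 = -82/5, M_3 = 0.

-16.4000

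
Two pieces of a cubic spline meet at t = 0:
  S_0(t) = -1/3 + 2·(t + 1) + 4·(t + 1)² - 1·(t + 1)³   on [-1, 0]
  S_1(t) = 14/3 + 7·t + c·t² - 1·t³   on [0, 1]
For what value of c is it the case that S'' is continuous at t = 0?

1

S_0''(t) = 8 - 6·(t + 1), so S_0''(0) = 2. On the right, S_1''(0) = 2c, so c = 1.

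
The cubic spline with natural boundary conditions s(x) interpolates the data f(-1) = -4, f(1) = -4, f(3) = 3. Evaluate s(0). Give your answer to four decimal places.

-4.6563

Let M_i = s''(x_i). Step sizes h_i = 2, 2; slopes of the chords Δ_i = (y_(i+1) - y_i)/h_i = 0, 7/2.
  2·M_0 + 8·M_1 + 2·M_2 = 6(Δ_1 - Δ_0) = 21
Natural end conditions: M_0 = M_2 = 0.
Solving the tridiagonal system: M_0 = 0, M_1 = 21/8, M_2 = 0.
On [-1, 1], s(x) = -4 - 7/8·(x + 1) + 0·(x + 1)² + 7/32·(x + 1)³.
With (x + 1) = 1: s(0) = -149/32.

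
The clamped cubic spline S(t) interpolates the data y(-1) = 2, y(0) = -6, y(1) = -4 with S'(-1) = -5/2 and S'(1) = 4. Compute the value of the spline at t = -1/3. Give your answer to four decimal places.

-3.3889

Put M_i = S'' at the i-th knot. Here h = (1, 1) and Δ = (-8, 2), so the interior equations h_(i-1)·M_(i-1) + 2(h_(i-1)+h_i)·M_i + h_i·M_(i+1) = 6(Δ_i − Δ_(i-1)) read
  1·M_0 + 4·M_1 + 1·M_2 = 6(Δ_1 - Δ_0) = 60
Clamped end conditions give two more equations: 2h_0·M_0 + h_0·M_1 = 6(Δ_0 - S'(-1)) = -33 and h_1·M_1 + 2h_1·M_2 = 6(S'(1) - Δ_1) = 12.
Forward elimination and back-substitution give M_0 = -113/4, M_1 = 47/2, M_2 = -23/4.
On [-1, 0], S(t) = 2 - 5/2·(t + 1) - 113/8·(t + 1)² + 69/8·(t + 1)³.
With (t + 1) = 2/3: S(-1/3) = -61/18.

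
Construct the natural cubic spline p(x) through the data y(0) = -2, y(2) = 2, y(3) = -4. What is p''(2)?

Write M_i for p''(x_i). With h_i = 2, 1 and divided differences Δ_i = 2, -6, the continuity of p' gives the tridiagonal system
  2·M_0 + 6·M_1 + 1·M_2 = 6(Δ_1 - Δ_0) = -48
Natural end conditions: M_0 = M_2 = 0.
Solving the tridiagonal system: M_0 = 0, M_1 = -8, M_2 = 0.

-8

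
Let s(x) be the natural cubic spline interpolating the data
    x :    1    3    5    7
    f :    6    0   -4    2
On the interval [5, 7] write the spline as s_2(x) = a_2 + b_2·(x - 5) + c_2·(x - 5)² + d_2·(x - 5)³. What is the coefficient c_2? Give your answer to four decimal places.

1.9000

Put M_i = s'' at the i-th knot. Here h = (2, 2, 2) and Δ = (-3, -2, 3), so the interior equations h_(i-1)·M_(i-1) + 2(h_(i-1)+h_i)·M_i + h_i·M_(i+1) = 6(Δ_i − Δ_(i-1)) read
  2·M_0 + 8·M_1 + 2·M_2 = 6(Δ_1 - Δ_0) = 6
  2·M_1 + 8·M_2 + 2·M_3 = 6(Δ_2 - Δ_1) = 30
Natural end conditions: M_0 = M_3 = 0.
Forward elimination and back-substitution give M_0 = 0, M_1 = -1/5, M_2 = 19/5, M_3 = 0.
On [5, 7], with s_2(x) = a_2 + b_2·(x - 5) + c_2·(x - 5)² + d_2·(x - 5)³: c_2 = M_2/2 = 19/10, d_2 = (M_3 - M_2)/(6h_2) = -19/60, b_2 = Δ_2 - h_2(2M_2 + M_3)/6 = 7/15.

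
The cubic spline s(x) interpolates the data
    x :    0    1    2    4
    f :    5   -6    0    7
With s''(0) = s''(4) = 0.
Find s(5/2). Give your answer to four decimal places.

3.2908

With m_i denoting the second derivative at x_i, h_i = 1, 1, 2, and Δ_i = (y_(i+1) − y_i)/h_i = -11, 6, 7/2:
  1·m_0 + 4·m_1 + 1·m_2 = 6(Δ_1 - Δ_0) = 102
  1·m_1 + 6·m_2 + 2·m_3 = 6(Δ_2 - Δ_1) = -15
Natural end conditions: m_0 = m_3 = 0.
Solving the tridiagonal system: m_0 = 0, m_1 = 627/23, m_2 = -162/23, m_3 = 0.
On [2, 4], s(x) = 0 + 377/46·(x - 2) - 81/23·(x - 2)² + 27/46·(x - 2)³.
With (x - 2) = 1/2: s(5/2) = 1211/368.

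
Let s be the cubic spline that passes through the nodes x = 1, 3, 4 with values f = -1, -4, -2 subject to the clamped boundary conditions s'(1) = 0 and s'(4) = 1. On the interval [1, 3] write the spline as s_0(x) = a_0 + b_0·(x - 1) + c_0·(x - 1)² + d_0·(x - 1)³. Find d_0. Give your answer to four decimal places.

0.9792

Put M_i = s'' at the i-th knot. Here h = (2, 1) and Δ = (-3/2, 2), so the interior equations h_(i-1)·M_(i-1) + 2(h_(i-1)+h_i)·M_i + h_i·M_(i+1) = 6(Δ_i − Δ_(i-1)) read
  2·M_0 + 6·M_1 + 1·M_2 = 6(Δ_1 - Δ_0) = 21
Clamped end conditions give two more equations: 2h_0·M_0 + h_0·M_1 = 6(Δ_0 - s'(1)) = -9 and h_1·M_1 + 2h_1·M_2 = 6(s'(4) - Δ_1) = -6.
Forward elimination and back-substitution give M_0 = -65/12, M_1 = 19/3, M_2 = -37/6.
On [1, 3], with s_0(x) = a_0 + b_0·(x - 1) + c_0·(x - 1)² + d_0·(x - 1)³: c_0 = M_0/2 = -65/24, d_0 = (M_1 - M_0)/(6h_0) = 47/48, b_0 = Δ_0 - h_0(2M_0 + M_1)/6 = 0.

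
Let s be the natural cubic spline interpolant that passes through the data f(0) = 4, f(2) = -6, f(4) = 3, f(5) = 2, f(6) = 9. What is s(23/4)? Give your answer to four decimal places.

Put σ_i = s'' at the i-th knot. Here h = (2, 2, 1, 1) and Δ = (-5, 9/2, -1, 7), so the interior equations h_(i-1)·σ_(i-1) + 2(h_(i-1)+h_i)·σ_i + h_i·σ_(i+1) = 6(Δ_i − Δ_(i-1)) read
  2·σ_0 + 8·σ_1 + 2·σ_2 = 6(Δ_1 - Δ_0) = 57
  2·σ_1 + 6·σ_2 + 1·σ_3 = 6(Δ_2 - Δ_1) = -33
  1·σ_2 + 4·σ_3 + 1·σ_4 = 6(Δ_3 - Δ_2) = 48
Natural end conditions: σ_0 = σ_4 = 0.
Solving: σ_0 = 0, σ_1 = 557/56, σ_2 = -79/7, σ_3 = 415/28, σ_4 = 0.
On [5, 6], s(x) = 2 + 173/84·(x - 5) + 415/56·(x - 5)² - 415/168·(x - 5)³.
With (x - 5) = 3/4: s(23/4) = 23909/3584.

6.6710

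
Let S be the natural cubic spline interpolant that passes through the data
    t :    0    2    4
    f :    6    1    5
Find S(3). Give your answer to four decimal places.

Write m_i for S''(x_i). With h_i = 2, 2 and divided differences Δ_i = -5/2, 2, the continuity of S' gives the tridiagonal system
  2·m_0 + 8·m_1 + 2·m_2 = 6(Δ_1 - Δ_0) = 27
Natural end conditions: m_0 = m_2 = 0.
Solving the tridiagonal system: m_0 = 0, m_1 = 27/8, m_2 = 0.
On [2, 4], S(t) = 1 - 1/4·(t - 2) + 27/16·(t - 2)² - 9/32·(t - 2)³.
With (t - 2) = 1: S(3) = 69/32.

2.1563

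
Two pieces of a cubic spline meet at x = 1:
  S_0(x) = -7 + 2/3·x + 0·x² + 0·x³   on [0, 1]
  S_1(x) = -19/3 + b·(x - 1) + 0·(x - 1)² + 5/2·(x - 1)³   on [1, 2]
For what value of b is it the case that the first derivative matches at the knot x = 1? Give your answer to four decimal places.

0.6667

S_0'(x) = 2/3 + 0·x + 0·x², so S_0'(1) = 2/3. On the right, S_1'(1) = b, so b = 2/3.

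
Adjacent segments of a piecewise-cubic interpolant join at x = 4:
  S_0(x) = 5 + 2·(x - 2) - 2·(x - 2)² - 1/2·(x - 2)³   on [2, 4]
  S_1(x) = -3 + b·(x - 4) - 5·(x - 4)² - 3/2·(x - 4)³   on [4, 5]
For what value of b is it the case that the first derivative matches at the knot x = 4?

S_0'(x) = 2 - 4·(x - 2) - 3/2·(x - 2)², so S_0'(4) = -12. On the right, S_1'(4) = b, so b = -12.

-12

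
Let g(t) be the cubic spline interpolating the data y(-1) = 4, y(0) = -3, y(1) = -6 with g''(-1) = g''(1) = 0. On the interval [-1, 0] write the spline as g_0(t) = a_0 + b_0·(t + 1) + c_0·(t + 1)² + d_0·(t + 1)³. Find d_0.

1

Let m_i = g''(x_i). Step sizes h_i = 1, 1; slopes of the chords Δ_i = (y_(i+1) - y_i)/h_i = -7, -3.
  1·m_0 + 4·m_1 + 1·m_2 = 6(Δ_1 - Δ_0) = 24
Natural end conditions: m_0 = m_2 = 0.
Hence m_0 = 0, m_1 = 6, m_2 = 0.
On [-1, 0], with g_0(t) = a_0 + b_0·(t + 1) + c_0·(t + 1)² + d_0·(t + 1)³: c_0 = m_0/2 = 0, d_0 = (m_1 - m_0)/(6h_0) = 1, b_0 = Δ_0 - h_0(2m_0 + m_1)/6 = -8.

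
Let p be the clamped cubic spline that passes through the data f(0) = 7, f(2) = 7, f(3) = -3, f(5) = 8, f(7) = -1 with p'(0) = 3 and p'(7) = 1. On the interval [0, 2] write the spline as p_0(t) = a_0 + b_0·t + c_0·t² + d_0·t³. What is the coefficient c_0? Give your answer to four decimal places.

1.4959

With m_i denoting the second derivative at x_i, h_i = 2, 1, 2, 2, and Δ_i = (y_(i+1) − y_i)/h_i = 0, -10, 11/2, -9/2:
  2·m_0 + 6·m_1 + 1·m_2 = 6(Δ_1 - Δ_0) = -60
  1·m_1 + 6·m_2 + 2·m_3 = 6(Δ_2 - Δ_1) = 93
  2·m_2 + 8·m_3 + 2·m_4 = 6(Δ_3 - Δ_2) = -60
Clamped end conditions give two more equations: 2h_0·m_0 + h_0·m_1 = 6(Δ_0 - p'(0)) = -18 and h_3·m_3 + 2h_3·m_4 = 6(p'(7) - Δ_3) = 33.
Solving: m_0 = 365/122, m_1 = -914/61, m_2 = 1459/61, m_3 = -2167/122, m_4 = 1045/61.
On [0, 2], with p_0(t) = a_0 + b_0·t + c_0·t² + d_0·t³: c_0 = m_0/2 = 365/244, d_0 = (m_1 - m_0)/(6h_0) = -731/488, b_0 = Δ_0 - h_0(2m_0 + m_1)/6 = 3.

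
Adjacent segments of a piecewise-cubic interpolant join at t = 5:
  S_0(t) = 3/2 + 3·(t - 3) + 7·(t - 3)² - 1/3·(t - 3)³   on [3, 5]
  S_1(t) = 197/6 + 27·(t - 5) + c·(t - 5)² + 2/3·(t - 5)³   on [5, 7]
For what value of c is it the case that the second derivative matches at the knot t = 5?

S_0''(t) = 14 - 2·(t - 3), so S_0''(5) = 10. On the right, S_1''(5) = 2c, so c = 5.

5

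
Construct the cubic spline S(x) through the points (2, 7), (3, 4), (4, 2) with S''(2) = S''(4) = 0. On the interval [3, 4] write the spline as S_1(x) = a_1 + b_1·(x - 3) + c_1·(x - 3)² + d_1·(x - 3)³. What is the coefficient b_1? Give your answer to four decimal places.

-2.5000

Let m_i = S''(x_i). Step sizes h_i = 1, 1; slopes of the chords Δ_i = (y_(i+1) - y_i)/h_i = -3, -2.
  1·m_0 + 4·m_1 + 1·m_2 = 6(Δ_1 - Δ_0) = 6
Natural end conditions: m_0 = m_2 = 0.
Solving the tridiagonal system: m_0 = 0, m_1 = 3/2, m_2 = 0.
On [3, 4], with S_1(x) = a_1 + b_1·(x - 3) + c_1·(x - 3)² + d_1·(x - 3)³: c_1 = m_1/2 = 3/4, d_1 = (m_2 - m_1)/(6h_1) = -1/4, b_1 = Δ_1 - h_1(2m_1 + m_2)/6 = -5/2.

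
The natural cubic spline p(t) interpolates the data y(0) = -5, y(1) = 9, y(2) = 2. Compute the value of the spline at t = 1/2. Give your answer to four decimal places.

3.9688

With m_i denoting the second derivative at x_i, h_i = 1, 1, and Δ_i = (y_(i+1) − y_i)/h_i = 14, -7:
  1·m_0 + 4·m_1 + 1·m_2 = 6(Δ_1 - Δ_0) = -126
Natural end conditions: m_0 = m_2 = 0.
Hence m_0 = 0, m_1 = -63/2, m_2 = 0.
On [0, 1], p(t) = -5 + 77/4·t + 0·t² - 21/4·t³.
With t = 1/2: p(1/2) = 127/32.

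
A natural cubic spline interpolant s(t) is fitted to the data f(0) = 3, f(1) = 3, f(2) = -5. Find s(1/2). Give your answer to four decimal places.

Write M_i for s''(x_i). With h_i = 1, 1 and divided differences Δ_i = 0, -8, the continuity of s' gives the tridiagonal system
  1·M_0 + 4·M_1 + 1·M_2 = 6(Δ_1 - Δ_0) = -48
Natural end conditions: M_0 = M_2 = 0.
Solving the tridiagonal system: M_0 = 0, M_1 = -12, M_2 = 0.
On [0, 1], s(t) = 3 + 2·t + 0·t² - 2·t³.
With t = 1/2: s(1/2) = 15/4.

3.7500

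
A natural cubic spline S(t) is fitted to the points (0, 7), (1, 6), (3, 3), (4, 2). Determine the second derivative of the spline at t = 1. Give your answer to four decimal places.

Let σ_i = S''(x_i). Step sizes h_i = 1, 2, 1; slopes of the chords Δ_i = (y_(i+1) - y_i)/h_i = -1, -3/2, -1.
  1·σ_0 + 6·σ_1 + 2·σ_2 = 6(Δ_1 - Δ_0) = -3
  2·σ_1 + 6·σ_2 + 1·σ_3 = 6(Δ_2 - Δ_1) = 3
Natural end conditions: σ_0 = σ_3 = 0.
Hence σ_0 = 0, σ_1 = -3/4, σ_2 = 3/4, σ_3 = 0.

-0.7500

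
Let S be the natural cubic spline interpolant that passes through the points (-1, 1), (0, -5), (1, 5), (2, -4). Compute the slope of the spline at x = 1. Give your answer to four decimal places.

Write M_i for S''(x_i). With h_i = 1, 1, 1 and divided differences Δ_i = -6, 10, -9, the continuity of S' gives the tridiagonal system
  1·M_0 + 4·M_1 + 1·M_2 = 6(Δ_1 - Δ_0) = 96
  1·M_1 + 4·M_2 + 1·M_3 = 6(Δ_2 - Δ_1) = -114
Natural end conditions: M_0 = M_3 = 0.
Forward elimination and back-substitution give M_0 = 0, M_1 = 166/5, M_2 = -184/5, M_3 = 0.
On [1, 2], S'(x) = b_2 + 2c_2·(x - 1) + 3d_2·(x - 1)² with b_2 = Δ_2 - h_2(2M_2 + M_3)/6 = 49/15, c_2 = M_2/2 = -92/5, d_2 = (M_3 - M_2)/(6h_2) = 92/15. So S'(1) = 49/15.

3.2667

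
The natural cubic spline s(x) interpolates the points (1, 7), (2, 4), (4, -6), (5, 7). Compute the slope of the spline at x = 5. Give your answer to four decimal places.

16.5000

With M_i denoting the second derivative at x_i, h_i = 1, 2, 1, and Δ_i = (y_(i+1) − y_i)/h_i = -3, -5, 13:
  1·M_0 + 6·M_1 + 2·M_2 = 6(Δ_1 - Δ_0) = -12
  2·M_1 + 6·M_2 + 1·M_3 = 6(Δ_2 - Δ_1) = 108
Natural end conditions: M_0 = M_3 = 0.
Hence M_0 = 0, M_1 = -9, M_2 = 21, M_3 = 0.
On [4, 5], s'(x) = b_2 + 2c_2·(x - 4) + 3d_2·(x - 4)² with b_2 = Δ_2 - h_2(2M_2 + M_3)/6 = 6, c_2 = M_2/2 = 21/2, d_2 = (M_3 - M_2)/(6h_2) = -7/2. So s'(5) = 33/2.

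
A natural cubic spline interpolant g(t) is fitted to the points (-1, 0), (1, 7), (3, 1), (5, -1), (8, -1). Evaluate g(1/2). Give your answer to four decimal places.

6.4747

With M_i denoting the second derivative at x_i, h_i = 2, 2, 2, 3, and Δ_i = (y_(i+1) − y_i)/h_i = 7/2, -3, -1, 0:
  2·M_0 + 8·M_1 + 2·M_2 = 6(Δ_1 - Δ_0) = -39
  2·M_1 + 8·M_2 + 2·M_3 = 6(Δ_2 - Δ_1) = 12
  2·M_2 + 10·M_3 + 3·M_4 = 6(Δ_3 - Δ_2) = 6
Natural end conditions: M_0 = M_4 = 0.
Hence M_0 = 0, M_1 = -795/142, M_2 = 411/142, M_3 = 3/142, M_4 = 0.
On [-1, 1], g(t) = 0 + 381/71·(t + 1) + 0·(t + 1)² - 265/568·(t + 1)³.
With (t + 1) = 3/2: g(1/2) = 29421/4544.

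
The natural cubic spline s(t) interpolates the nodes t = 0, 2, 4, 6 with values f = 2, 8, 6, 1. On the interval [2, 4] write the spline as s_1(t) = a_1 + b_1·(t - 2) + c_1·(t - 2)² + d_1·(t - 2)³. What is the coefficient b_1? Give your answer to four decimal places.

1.0667

Put σ_i = s'' at the i-th knot. Here h = (2, 2, 2) and Δ = (3, -1, -5/2), so the interior equations h_(i-1)·σ_(i-1) + 2(h_(i-1)+h_i)·σ_i + h_i·σ_(i+1) = 6(Δ_i − Δ_(i-1)) read
  2·σ_0 + 8·σ_1 + 2·σ_2 = 6(Δ_1 - Δ_0) = -24
  2·σ_1 + 8·σ_2 + 2·σ_3 = 6(Δ_2 - Δ_1) = -9
Natural end conditions: σ_0 = σ_3 = 0.
Hence σ_0 = 0, σ_1 = -29/10, σ_2 = -2/5, σ_3 = 0.
On [2, 4], with s_1(t) = a_1 + b_1·(t - 2) + c_1·(t - 2)² + d_1·(t - 2)³: c_1 = σ_1/2 = -29/20, d_1 = (σ_2 - σ_1)/(6h_1) = 5/24, b_1 = Δ_1 - h_1(2σ_1 + σ_2)/6 = 16/15.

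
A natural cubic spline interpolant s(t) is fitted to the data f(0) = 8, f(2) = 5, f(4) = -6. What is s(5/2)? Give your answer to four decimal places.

2.9063

Write m_i for s''(x_i). With h_i = 2, 2 and divided differences Δ_i = -3/2, -11/2, the continuity of s' gives the tridiagonal system
  2·m_0 + 8·m_1 + 2·m_2 = 6(Δ_1 - Δ_0) = -24
Natural end conditions: m_0 = m_2 = 0.
Forward elimination and back-substitution give m_0 = 0, m_1 = -3, m_2 = 0.
On [2, 4], s(t) = 5 - 7/2·(t - 2) - 3/2·(t - 2)² + 1/4·(t - 2)³.
With (t - 2) = 1/2: s(5/2) = 93/32.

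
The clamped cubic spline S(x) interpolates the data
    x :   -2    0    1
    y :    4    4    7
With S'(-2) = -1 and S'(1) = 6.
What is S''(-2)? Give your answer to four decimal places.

0.8333

Let M_i = S''(x_i). Step sizes h_i = 2, 1; slopes of the chords Δ_i = (y_(i+1) - y_i)/h_i = 0, 3.
  2·M_0 + 6·M_1 + 1·M_2 = 6(Δ_1 - Δ_0) = 18
Clamped end conditions give two more equations: 2h_0·M_0 + h_0·M_1 = 6(Δ_0 - S'(-2)) = 6 and h_1·M_1 + 2h_1·M_2 = 6(S'(1) - Δ_1) = 18.
Hence M_0 = 5/6, M_1 = 4/3, M_2 = 25/3.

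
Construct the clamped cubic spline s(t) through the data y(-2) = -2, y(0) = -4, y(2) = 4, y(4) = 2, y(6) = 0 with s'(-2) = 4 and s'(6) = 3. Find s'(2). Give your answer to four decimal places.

2.8571

With σ_i denoting the second derivative at x_i, h_i = 2, 2, 2, 2, and Δ_i = (y_(i+1) − y_i)/h_i = -1, 4, -1, -1:
  2·σ_0 + 8·σ_1 + 2·σ_2 = 6(Δ_1 - Δ_0) = 30
  2·σ_1 + 8·σ_2 + 2·σ_3 = 6(Δ_2 - Δ_1) = -30
  2·σ_2 + 8·σ_3 + 2·σ_4 = 6(Δ_3 - Δ_2) = 0
Clamped end conditions give two more equations: 2h_0·σ_0 + h_0·σ_1 = 6(Δ_0 - s'(-2)) = -30 and h_3·σ_3 + 2h_3·σ_4 = 6(s'(6) - Δ_3) = 24.
Hence σ_0 = -323/28, σ_1 = 113/14, σ_2 = -23/4, σ_3 = -1/14, σ_4 = 169/28.
On [2, 4], s'(t) = b_2 + 2c_2·(t - 2) + 3d_2·(t - 2)² with b_2 = Δ_2 - h_2(2σ_2 + σ_3)/6 = 20/7, c_2 = σ_2/2 = -23/8, d_2 = (σ_3 - σ_2)/(6h_2) = 53/112. So s'(2) = 20/7.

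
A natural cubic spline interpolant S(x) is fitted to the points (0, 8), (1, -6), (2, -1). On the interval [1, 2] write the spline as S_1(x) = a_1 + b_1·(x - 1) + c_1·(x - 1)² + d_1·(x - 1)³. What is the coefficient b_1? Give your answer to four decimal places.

Put σ_i = S'' at the i-th knot. Here h = (1, 1) and Δ = (-14, 5), so the interior equations h_(i-1)·σ_(i-1) + 2(h_(i-1)+h_i)·σ_i + h_i·σ_(i+1) = 6(Δ_i − Δ_(i-1)) read
  1·σ_0 + 4·σ_1 + 1·σ_2 = 6(Δ_1 - Δ_0) = 114
Natural end conditions: σ_0 = σ_2 = 0.
Forward elimination and back-substitution give σ_0 = 0, σ_1 = 57/2, σ_2 = 0.
On [1, 2], with S_1(x) = a_1 + b_1·(x - 1) + c_1·(x - 1)² + d_1·(x - 1)³: c_1 = σ_1/2 = 57/4, d_1 = (σ_2 - σ_1)/(6h_1) = -19/4, b_1 = Δ_1 - h_1(2σ_1 + σ_2)/6 = -9/2.

-4.5000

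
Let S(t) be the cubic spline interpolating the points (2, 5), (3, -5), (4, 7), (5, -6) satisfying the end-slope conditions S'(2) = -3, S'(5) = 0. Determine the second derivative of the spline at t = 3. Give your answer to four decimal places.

64.4000

Write σ_i for S''(x_i). With h_i = 1, 1, 1 and divided differences Δ_i = -10, 12, -13, the continuity of S' gives the tridiagonal system
  1·σ_0 + 4·σ_1 + 1·σ_2 = 6(Δ_1 - Δ_0) = 132
  1·σ_1 + 4·σ_2 + 1·σ_3 = 6(Δ_2 - Δ_1) = -150
Clamped end conditions give two more equations: 2h_0·σ_0 + h_0·σ_1 = 6(Δ_0 - S'(2)) = -42 and h_2·σ_2 + 2h_2·σ_3 = 6(S'(5) - Δ_2) = 78.
Forward elimination and back-substitution give σ_0 = -266/5, σ_1 = 322/5, σ_2 = -362/5, σ_3 = 376/5.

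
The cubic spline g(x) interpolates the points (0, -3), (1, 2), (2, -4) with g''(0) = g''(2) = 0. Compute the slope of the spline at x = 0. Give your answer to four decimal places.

7.7500

Put M_i = g'' at the i-th knot. Here h = (1, 1) and Δ = (5, -6), so the interior equations h_(i-1)·M_(i-1) + 2(h_(i-1)+h_i)·M_i + h_i·M_(i+1) = 6(Δ_i − Δ_(i-1)) read
  1·M_0 + 4·M_1 + 1·M_2 = 6(Δ_1 - Δ_0) = -66
Natural end conditions: M_0 = M_2 = 0.
Hence M_0 = 0, M_1 = -33/2, M_2 = 0.
On [0, 1], g'(x) = b_0 + 2c_0·x + 3d_0·x² with b_0 = Δ_0 - h_0(2M_0 + M_1)/6 = 31/4, c_0 = M_0/2 = 0, d_0 = (M_1 - M_0)/(6h_0) = -11/4. So g'(0) = 31/4.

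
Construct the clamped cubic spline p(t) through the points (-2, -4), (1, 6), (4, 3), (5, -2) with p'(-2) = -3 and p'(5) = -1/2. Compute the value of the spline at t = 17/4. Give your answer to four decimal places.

Put σ_i = p'' at the i-th knot. Here h = (3, 3, 1) and Δ = (10/3, -1, -5), so the interior equations h_(i-1)·σ_(i-1) + 2(h_(i-1)+h_i)·σ_i + h_i·σ_(i+1) = 6(Δ_i − Δ_(i-1)) read
  3·σ_0 + 12·σ_1 + 3·σ_2 = 6(Δ_1 - Δ_0) = -26
  3·σ_1 + 8·σ_2 + 1·σ_3 = 6(Δ_2 - Δ_1) = -24
Clamped end conditions give two more equations: 2h_0·σ_0 + h_0·σ_1 = 6(Δ_0 - p'(-2)) = 38 and h_2·σ_2 + 2h_2·σ_3 = 6(p'(5) - Δ_2) = 27.
Solving: σ_0 = 739/93, σ_1 = -100/31, σ_2 = -115/31, σ_3 = 476/31.
On [4, 5], p(t) = 3 - 196/31·(t - 4) - 115/62·(t - 4)² + 197/62·(t - 4)³.
With (t - 4) = 1/4: p(17/4) = 5369/3968.

1.3531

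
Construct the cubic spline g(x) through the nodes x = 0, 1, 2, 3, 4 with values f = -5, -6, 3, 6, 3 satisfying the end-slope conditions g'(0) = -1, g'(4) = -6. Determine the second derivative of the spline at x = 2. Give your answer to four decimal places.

Put σ_i = g'' at the i-th knot. Here h = (1, 1, 1, 1) and Δ = (-1, 9, 3, -3), so the interior equations h_(i-1)·σ_(i-1) + 2(h_(i-1)+h_i)·σ_i + h_i·σ_(i+1) = 6(Δ_i − Δ_(i-1)) read
  1·σ_0 + 4·σ_1 + 1·σ_2 = 6(Δ_1 - Δ_0) = 60
  1·σ_1 + 4·σ_2 + 1·σ_3 = 6(Δ_2 - Δ_1) = -36
  1·σ_2 + 4·σ_3 + 1·σ_4 = 6(Δ_3 - Δ_2) = -36
Clamped end conditions give two more equations: 2h_0·σ_0 + h_0·σ_1 = 6(Δ_0 - g'(0)) = 0 and h_3·σ_3 + 2h_3·σ_4 = 6(g'(4) - Δ_3) = -18.
Hence σ_0 = -293/28, σ_1 = 293/14, σ_2 = -53/4, σ_3 = -55/14, σ_4 = -197/28.

-13.2500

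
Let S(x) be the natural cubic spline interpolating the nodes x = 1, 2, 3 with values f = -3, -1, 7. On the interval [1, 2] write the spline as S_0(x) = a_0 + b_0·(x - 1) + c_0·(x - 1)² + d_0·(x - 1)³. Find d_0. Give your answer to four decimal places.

1.5000

Let σ_i = S''(x_i). Step sizes h_i = 1, 1; slopes of the chords Δ_i = (y_(i+1) - y_i)/h_i = 2, 8.
  1·σ_0 + 4·σ_1 + 1·σ_2 = 6(Δ_1 - Δ_0) = 36
Natural end conditions: σ_0 = σ_2 = 0.
Solving: σ_0 = 0, σ_1 = 9, σ_2 = 0.
On [1, 2], with S_0(x) = a_0 + b_0·(x - 1) + c_0·(x - 1)² + d_0·(x - 1)³: c_0 = σ_0/2 = 0, d_0 = (σ_1 - σ_0)/(6h_0) = 3/2, b_0 = Δ_0 - h_0(2σ_0 + σ_1)/6 = 1/2.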